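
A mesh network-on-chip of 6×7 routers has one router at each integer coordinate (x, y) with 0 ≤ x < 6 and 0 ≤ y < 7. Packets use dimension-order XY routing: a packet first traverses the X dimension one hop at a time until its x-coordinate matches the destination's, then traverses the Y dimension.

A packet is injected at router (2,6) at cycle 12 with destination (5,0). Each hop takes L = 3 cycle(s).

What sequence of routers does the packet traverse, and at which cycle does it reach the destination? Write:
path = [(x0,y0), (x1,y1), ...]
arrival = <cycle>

  0. router=(2,6) cycle=12 (inject)
  1. router=(3,6) cycle=15 dir=E
  2. router=(4,6) cycle=18 dir=E
  3. router=(5,6) cycle=21 dir=E
  4. router=(5,5) cycle=24 dir=S
  5. router=(5,4) cycle=27 dir=S
  6. router=(5,3) cycle=30 dir=S
  7. router=(5,2) cycle=33 dir=S
  8. router=(5,1) cycle=36 dir=S
  9. router=(5,0) cycle=39 dir=S

path = [(2,6), (3,6), (4,6), (5,6), (5,5), (5,4), (5,3), (5,2), (5,1), (5,0)]
arrival = 39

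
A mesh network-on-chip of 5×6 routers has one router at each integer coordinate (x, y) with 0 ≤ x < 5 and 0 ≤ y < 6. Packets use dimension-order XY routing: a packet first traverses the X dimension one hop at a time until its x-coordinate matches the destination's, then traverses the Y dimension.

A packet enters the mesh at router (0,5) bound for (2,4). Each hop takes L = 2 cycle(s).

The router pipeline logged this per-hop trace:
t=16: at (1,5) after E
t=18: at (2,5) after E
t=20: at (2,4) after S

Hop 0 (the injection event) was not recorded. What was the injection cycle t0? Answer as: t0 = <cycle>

t0 = 14

Hop 1 reached at cycle 16; hop k is at t0 + k·L.
t0 = cyc[1] − L = 16 − 2 = 14.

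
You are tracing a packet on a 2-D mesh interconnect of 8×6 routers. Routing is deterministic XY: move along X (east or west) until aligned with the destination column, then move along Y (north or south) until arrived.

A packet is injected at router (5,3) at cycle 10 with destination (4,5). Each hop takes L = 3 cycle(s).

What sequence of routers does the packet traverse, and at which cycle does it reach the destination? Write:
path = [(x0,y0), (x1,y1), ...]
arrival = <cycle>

#0 — 5,3 | c10
#1 — 4,3 | c13 | W
#2 — 4,4 | c16 | N
#3 — 4,5 | c19 | N

path = [(5,3), (4,3), (4,4), (4,5)]
arrival = 19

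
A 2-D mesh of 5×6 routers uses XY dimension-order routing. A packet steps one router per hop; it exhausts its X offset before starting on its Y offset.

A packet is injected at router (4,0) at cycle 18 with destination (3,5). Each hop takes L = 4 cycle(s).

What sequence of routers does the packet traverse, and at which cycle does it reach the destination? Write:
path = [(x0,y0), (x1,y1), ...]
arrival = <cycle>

path = [(4,0), (3,0), (3,1), (3,2), (3,3), (3,4), (3,5)]
arrival = 42

t=18: at (4,0)
t=22: at (3,0) after W
t=26: at (3,1) after N
t=30: at (3,2) after N
t=34: at (3,3) after N
t=38: at (3,4) after N
t=42: at (3,5) after N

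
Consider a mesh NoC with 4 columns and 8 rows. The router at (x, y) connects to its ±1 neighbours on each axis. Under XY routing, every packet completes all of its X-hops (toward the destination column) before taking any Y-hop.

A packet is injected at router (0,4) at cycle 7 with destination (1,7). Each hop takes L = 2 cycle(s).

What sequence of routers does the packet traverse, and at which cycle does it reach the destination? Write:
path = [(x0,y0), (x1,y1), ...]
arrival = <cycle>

path = [(0,4), (1,4), (1,5), (1,6), (1,7)]
arrival = 15

t=7: at (0,4)
t=9: at (1,4) after E
t=11: at (1,5) after N
t=13: at (1,6) after N
t=15: at (1,7) after N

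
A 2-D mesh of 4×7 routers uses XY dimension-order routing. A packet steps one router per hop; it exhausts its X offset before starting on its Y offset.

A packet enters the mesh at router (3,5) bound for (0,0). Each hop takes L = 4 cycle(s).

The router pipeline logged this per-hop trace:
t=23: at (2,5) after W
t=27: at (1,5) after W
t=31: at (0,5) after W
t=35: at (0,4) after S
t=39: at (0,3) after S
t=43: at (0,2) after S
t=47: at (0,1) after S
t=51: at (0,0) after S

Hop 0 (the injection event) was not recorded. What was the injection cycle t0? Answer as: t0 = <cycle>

The first recorded entry is hop 1 at cycle 23.
Subtract one hop: t0 = 23 − 4 = 19.

t0 = 19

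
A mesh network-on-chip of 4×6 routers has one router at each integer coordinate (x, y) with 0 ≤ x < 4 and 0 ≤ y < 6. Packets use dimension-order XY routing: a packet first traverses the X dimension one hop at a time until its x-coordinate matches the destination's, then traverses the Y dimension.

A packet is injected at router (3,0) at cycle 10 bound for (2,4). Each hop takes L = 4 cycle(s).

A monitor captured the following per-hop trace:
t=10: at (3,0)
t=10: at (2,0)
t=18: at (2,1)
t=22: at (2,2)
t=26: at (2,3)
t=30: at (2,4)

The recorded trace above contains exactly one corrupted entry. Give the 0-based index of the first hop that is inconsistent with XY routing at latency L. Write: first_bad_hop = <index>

first_bad_hop = 1

check 1→ d=(-1,0) cyc+0: BAD: Δcyc=0≠L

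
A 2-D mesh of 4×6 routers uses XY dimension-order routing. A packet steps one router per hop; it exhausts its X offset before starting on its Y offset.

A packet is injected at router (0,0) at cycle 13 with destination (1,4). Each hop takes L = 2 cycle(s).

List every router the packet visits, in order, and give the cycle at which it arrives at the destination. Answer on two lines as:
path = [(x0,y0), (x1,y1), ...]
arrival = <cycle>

t=13: at (0,0)
t=15: at (1,0) after E
t=17: at (1,1) after N
t=19: at (1,2) after N
t=21: at (1,3) after N
t=23: at (1,4) after N

path = [(0,0), (1,0), (1,1), (1,2), (1,3), (1,4)]
arrival = 23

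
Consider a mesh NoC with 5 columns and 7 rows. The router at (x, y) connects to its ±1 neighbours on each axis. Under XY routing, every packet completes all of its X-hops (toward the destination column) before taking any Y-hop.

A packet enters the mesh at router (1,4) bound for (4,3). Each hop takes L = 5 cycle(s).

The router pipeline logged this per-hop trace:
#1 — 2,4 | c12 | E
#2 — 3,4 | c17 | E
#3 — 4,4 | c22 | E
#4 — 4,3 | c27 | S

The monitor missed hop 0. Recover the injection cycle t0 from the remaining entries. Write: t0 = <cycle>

The first recorded entry is hop 1 at cycle 12.
Therefore t0 = 12 − L = 7.

t0 = 7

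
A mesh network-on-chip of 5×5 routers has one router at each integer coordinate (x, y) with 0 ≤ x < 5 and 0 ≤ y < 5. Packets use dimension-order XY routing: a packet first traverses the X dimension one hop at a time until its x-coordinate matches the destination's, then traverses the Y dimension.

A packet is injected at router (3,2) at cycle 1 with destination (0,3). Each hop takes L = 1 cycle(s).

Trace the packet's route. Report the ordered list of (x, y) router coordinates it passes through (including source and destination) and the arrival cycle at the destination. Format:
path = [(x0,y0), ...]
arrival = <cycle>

#0 — 3,2 | c1
#1 — 2,2 | c2 | W
#2 — 1,2 | c3 | W
#3 — 0,2 | c4 | W
#4 — 0,3 | c5 | N

path = [(3,2), (2,2), (1,2), (0,2), (0,3)]
arrival = 5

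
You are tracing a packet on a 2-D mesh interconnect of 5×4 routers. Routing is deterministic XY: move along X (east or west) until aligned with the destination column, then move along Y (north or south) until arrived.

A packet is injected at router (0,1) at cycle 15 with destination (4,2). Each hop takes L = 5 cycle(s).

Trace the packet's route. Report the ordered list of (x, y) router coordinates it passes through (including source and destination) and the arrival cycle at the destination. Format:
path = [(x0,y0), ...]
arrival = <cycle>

src (0,1)  cyc=15
E→(1,1)  cyc=20
E→(2,1)  cyc=25
E→(3,1)  cyc=30
E→(4,1)  cyc=35
N→(4,2)  cyc=40

path = [(0,1), (1,1), (2,1), (3,1), (4,1), (4,2)]
arrival = 40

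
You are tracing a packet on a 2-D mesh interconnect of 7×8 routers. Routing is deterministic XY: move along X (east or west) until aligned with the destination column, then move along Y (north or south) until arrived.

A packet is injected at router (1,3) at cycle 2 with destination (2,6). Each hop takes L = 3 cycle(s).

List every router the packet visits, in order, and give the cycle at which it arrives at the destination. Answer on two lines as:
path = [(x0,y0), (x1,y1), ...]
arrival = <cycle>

path = [(1,3), (2,3), (2,4), (2,5), (2,6)]
arrival = 14

  0. router=(1,3) cycle=2 (inject)
  1. router=(2,3) cycle=5 dir=E
  2. router=(2,4) cycle=8 dir=N
  3. router=(2,5) cycle=11 dir=N
  4. router=(2,6) cycle=14 dir=N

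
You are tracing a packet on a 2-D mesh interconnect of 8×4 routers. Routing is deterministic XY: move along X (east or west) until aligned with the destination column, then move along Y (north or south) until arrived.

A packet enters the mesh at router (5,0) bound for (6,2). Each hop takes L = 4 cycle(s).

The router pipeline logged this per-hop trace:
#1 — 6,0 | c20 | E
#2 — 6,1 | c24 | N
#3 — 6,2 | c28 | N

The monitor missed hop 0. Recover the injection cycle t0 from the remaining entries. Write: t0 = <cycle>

Hop 1 reached at cycle 20; hop k is at t0 + k·L.
Therefore t0 = 20 − L = 16.

t0 = 16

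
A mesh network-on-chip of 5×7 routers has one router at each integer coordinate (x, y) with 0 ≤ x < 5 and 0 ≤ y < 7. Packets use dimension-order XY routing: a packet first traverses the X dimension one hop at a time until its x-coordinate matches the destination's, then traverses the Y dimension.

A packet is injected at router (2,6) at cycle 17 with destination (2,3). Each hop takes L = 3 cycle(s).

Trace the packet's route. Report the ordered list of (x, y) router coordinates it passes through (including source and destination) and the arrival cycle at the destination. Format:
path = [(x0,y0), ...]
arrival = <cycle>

path = [(2,6), (2,5), (2,4), (2,3)]
arrival = 26

  0. router=(2,6) cycle=17 (inject)
  1. router=(2,5) cycle=20 dir=S
  2. router=(2,4) cycle=23 dir=S
  3. router=(2,3) cycle=26 dir=S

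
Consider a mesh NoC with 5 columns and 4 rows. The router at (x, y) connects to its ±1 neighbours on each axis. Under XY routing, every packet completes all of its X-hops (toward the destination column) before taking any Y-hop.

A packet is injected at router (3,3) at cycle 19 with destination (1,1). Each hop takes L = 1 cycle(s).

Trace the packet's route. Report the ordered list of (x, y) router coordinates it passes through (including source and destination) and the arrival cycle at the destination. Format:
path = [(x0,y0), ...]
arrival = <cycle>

#0 — 3,3 | c19
#1 — 2,3 | c20 | W
#2 — 1,3 | c21 | W
#3 — 1,2 | c22 | S
#4 — 1,1 | c23 | S

path = [(3,3), (2,3), (1,3), (1,2), (1,1)]
arrival = 23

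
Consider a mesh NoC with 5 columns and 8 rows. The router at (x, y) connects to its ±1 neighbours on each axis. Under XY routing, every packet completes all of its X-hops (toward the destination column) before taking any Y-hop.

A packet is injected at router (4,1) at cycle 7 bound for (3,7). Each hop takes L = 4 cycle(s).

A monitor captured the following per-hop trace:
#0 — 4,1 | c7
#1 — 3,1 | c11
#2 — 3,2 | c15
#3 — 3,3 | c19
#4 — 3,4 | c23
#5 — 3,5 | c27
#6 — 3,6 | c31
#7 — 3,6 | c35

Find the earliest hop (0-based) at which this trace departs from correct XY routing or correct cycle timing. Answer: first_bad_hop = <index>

first_bad_hop = 7

hop 1: step (-1,+0), +4 cyc — ok
hop 2: step (+0,+1), +4 cyc — ok
hop 3: step (+0,+1), +4 cyc — ok
hop 4: step (+0,+1), +4 cyc — ok
hop 5: step (+0,+1), +4 cyc — ok
hop 6: step (+0,+1), +4 cyc — ok
hop 7: step (+0,+0), +4 cyc — BAD: non-unit step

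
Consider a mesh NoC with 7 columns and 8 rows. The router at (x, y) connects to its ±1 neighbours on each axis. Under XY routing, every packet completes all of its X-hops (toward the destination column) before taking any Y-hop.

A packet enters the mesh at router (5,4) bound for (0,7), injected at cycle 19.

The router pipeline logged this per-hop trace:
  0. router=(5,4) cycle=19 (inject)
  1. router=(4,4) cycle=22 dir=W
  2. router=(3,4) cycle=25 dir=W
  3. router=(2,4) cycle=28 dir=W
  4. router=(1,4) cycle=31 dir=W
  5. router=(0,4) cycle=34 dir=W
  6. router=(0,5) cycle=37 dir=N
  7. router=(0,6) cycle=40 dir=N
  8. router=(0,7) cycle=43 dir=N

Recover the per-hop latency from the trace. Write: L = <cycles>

L = 3

Δcyc across hop 0→1: 22 − 19 = 3.
That increment is L by definition: L = 3.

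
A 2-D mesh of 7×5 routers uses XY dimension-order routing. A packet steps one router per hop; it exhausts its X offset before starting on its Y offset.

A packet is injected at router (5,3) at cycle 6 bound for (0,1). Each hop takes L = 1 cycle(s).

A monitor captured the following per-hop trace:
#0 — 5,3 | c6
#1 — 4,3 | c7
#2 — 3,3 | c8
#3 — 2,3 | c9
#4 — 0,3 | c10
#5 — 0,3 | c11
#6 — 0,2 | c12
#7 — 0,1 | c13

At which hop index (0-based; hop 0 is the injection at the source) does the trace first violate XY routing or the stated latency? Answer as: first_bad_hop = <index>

first_bad_hop = 4

  1: Δx=-1 Δy=+0 Δt=1 [ok]
  2: Δx=-1 Δy=+0 Δt=1 [ok]
  3: Δx=-1 Δy=+0 Δt=1 [ok]
  4: Δx=-2 Δy=+0 Δt=1 [BAD: non-unit step]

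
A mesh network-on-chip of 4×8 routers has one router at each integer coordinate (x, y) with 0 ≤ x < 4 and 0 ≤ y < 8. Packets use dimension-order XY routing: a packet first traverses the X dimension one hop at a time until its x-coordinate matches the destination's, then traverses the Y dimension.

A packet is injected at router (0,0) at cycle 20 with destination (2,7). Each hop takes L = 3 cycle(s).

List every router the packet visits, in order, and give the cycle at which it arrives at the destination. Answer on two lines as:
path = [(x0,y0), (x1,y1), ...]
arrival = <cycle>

path = [(0,0), (1,0), (2,0), (2,1), (2,2), (2,3), (2,4), (2,5), (2,6), (2,7)]
arrival = 47

hop 0: (0,0) @ cyc 20
hop 1: (1,0) @ cyc 23  [E]
hop 2: (2,0) @ cyc 26  [E]
hop 3: (2,1) @ cyc 29  [N]
hop 4: (2,2) @ cyc 32  [N]
hop 5: (2,3) @ cyc 35  [N]
hop 6: (2,4) @ cyc 38  [N]
hop 7: (2,5) @ cyc 41  [N]
hop 8: (2,6) @ cyc 44  [N]
hop 9: (2,7) @ cyc 47  [N]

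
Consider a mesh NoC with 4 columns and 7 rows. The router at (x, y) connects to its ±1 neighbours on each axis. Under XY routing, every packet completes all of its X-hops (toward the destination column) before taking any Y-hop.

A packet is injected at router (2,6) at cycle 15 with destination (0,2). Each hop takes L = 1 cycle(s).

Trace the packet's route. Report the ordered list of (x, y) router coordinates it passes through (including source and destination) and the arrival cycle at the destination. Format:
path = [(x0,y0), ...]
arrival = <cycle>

[0] x=2 y=6 t=15
[1] x=1 y=6 t=16 →W
[2] x=0 y=6 t=17 →W
[3] x=0 y=5 t=18 →S
[4] x=0 y=4 t=19 →S
[5] x=0 y=3 t=20 →S
[6] x=0 y=2 t=21 →S

path = [(2,6), (1,6), (0,6), (0,5), (0,4), (0,3), (0,2)]
arrival = 21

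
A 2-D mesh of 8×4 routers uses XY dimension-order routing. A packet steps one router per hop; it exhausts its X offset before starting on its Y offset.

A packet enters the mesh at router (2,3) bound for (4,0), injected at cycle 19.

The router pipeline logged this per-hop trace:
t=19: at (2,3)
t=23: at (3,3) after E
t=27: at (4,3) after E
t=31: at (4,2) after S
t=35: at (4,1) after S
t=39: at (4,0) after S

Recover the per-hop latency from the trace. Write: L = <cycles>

L = 4

From hop 0 (19) to hop 1 (23): +4 cycles.
That increment is L by definition: L = 4.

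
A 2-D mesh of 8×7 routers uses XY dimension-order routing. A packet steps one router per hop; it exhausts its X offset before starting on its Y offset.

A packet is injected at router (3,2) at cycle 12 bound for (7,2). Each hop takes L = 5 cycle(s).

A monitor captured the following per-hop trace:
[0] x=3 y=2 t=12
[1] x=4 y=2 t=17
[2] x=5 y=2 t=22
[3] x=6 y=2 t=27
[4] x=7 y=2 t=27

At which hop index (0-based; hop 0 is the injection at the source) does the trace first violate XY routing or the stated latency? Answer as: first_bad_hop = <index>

hop 1: step (+1,+0), +5 cyc — ok
hop 2: step (+1,+0), +5 cyc — ok
hop 3: step (+1,+0), +5 cyc — ok
hop 4: step (+1,+0), +0 cyc — BAD: Δcyc=0≠L

first_bad_hop = 4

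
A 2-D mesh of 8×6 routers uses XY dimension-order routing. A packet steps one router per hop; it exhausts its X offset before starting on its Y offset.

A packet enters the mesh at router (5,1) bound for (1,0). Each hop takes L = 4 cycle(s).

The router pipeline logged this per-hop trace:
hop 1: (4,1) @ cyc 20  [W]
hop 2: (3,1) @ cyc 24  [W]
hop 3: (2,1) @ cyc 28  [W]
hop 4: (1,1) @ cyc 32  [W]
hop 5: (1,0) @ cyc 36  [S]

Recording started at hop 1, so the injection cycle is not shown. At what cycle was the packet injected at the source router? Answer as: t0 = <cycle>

t0 = 16

Hop 1 reached at cycle 20; hop k is at t0 + k·L.
Therefore t0 = 20 − L = 16.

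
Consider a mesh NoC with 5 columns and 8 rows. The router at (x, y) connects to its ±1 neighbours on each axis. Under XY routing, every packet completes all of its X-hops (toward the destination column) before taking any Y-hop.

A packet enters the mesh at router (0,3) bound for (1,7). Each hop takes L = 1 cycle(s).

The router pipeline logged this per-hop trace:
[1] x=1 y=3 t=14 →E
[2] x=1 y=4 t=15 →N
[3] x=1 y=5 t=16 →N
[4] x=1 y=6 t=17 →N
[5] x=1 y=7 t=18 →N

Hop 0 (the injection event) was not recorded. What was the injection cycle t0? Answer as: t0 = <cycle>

Hop 1 reached at cycle 14; hop k is at t0 + k·L.
t0 = cyc[1] − L = 14 − 1 = 13.

t0 = 13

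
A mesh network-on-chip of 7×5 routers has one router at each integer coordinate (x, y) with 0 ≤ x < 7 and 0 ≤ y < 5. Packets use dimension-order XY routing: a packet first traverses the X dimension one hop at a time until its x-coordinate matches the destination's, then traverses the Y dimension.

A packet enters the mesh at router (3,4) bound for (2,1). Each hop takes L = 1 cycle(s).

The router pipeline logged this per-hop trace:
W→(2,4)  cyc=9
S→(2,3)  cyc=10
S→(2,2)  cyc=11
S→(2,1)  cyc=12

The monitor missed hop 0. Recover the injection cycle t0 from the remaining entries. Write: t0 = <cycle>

t0 = 8

cyc[1] = 9 and cyc[k] = t0 + k·L for every k.
Subtract one hop: t0 = 9 − 1 = 8.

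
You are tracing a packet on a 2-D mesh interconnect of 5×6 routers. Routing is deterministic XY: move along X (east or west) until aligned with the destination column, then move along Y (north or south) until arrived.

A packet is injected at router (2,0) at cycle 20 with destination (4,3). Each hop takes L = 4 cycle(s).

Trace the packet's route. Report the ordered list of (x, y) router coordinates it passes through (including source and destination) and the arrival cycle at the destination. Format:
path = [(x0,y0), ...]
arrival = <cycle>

path = [(2,0), (3,0), (4,0), (4,1), (4,2), (4,3)]
arrival = 40

  0. router=(2,0) cycle=20 (inject)
  1. router=(3,0) cycle=24 dir=E
  2. router=(4,0) cycle=28 dir=E
  3. router=(4,1) cycle=32 dir=N
  4. router=(4,2) cycle=36 dir=N
  5. router=(4,3) cycle=40 dir=N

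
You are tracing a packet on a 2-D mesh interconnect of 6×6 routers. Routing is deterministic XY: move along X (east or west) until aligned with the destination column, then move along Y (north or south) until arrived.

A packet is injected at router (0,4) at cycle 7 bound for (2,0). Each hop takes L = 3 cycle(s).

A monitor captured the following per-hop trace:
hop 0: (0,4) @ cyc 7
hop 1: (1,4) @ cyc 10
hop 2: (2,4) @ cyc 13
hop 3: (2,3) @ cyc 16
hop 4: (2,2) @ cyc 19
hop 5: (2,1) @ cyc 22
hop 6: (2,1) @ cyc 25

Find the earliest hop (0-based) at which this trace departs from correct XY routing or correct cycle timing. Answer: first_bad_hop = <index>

hop 1: step (+1,+0), +3 cyc — ok
hop 2: step (+1,+0), +3 cyc — ok
hop 3: step (+0,-1), +3 cyc — ok
hop 4: step (+0,-1), +3 cyc — ok
hop 5: step (+0,-1), +3 cyc — ok
hop 6: step (+0,+0), +3 cyc — BAD: non-unit step

first_bad_hop = 6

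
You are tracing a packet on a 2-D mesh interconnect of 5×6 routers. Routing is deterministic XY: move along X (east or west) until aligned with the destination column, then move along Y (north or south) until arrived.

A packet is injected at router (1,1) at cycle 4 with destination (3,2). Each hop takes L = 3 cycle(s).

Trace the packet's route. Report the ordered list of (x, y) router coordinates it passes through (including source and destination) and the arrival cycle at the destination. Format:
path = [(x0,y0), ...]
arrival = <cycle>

path = [(1,1), (2,1), (3,1), (3,2)]
arrival = 13

  0. router=(1,1) cycle=4 (inject)
  1. router=(2,1) cycle=7 dir=E
  2. router=(3,1) cycle=10 dir=E
  3. router=(3,2) cycle=13 dir=N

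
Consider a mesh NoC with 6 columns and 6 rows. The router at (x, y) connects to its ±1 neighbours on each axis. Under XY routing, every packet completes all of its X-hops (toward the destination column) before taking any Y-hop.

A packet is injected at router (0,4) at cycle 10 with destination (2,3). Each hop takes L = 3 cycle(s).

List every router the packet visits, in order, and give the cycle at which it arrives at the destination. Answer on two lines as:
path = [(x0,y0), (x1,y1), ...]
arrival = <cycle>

hop 0: (0,4) @ cyc 10
hop 1: (1,4) @ cyc 13  [E]
hop 2: (2,4) @ cyc 16  [E]
hop 3: (2,3) @ cyc 19  [S]

path = [(0,4), (1,4), (2,4), (2,3)]
arrival = 19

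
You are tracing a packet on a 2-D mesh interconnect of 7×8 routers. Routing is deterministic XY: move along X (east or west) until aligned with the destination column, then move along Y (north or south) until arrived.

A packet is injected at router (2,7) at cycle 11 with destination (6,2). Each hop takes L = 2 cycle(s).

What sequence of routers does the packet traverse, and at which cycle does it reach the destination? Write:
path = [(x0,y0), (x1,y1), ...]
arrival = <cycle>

hop 0: (2,7) @ cyc 11
hop 1: (3,7) @ cyc 13  [E]
hop 2: (4,7) @ cyc 15  [E]
hop 3: (5,7) @ cyc 17  [E]
hop 4: (6,7) @ cyc 19  [E]
hop 5: (6,6) @ cyc 21  [S]
hop 6: (6,5) @ cyc 23  [S]
hop 7: (6,4) @ cyc 25  [S]
hop 8: (6,3) @ cyc 27  [S]
hop 9: (6,2) @ cyc 29  [S]

path = [(2,7), (3,7), (4,7), (5,7), (6,7), (6,6), (6,5), (6,4), (6,3), (6,2)]
arrival = 29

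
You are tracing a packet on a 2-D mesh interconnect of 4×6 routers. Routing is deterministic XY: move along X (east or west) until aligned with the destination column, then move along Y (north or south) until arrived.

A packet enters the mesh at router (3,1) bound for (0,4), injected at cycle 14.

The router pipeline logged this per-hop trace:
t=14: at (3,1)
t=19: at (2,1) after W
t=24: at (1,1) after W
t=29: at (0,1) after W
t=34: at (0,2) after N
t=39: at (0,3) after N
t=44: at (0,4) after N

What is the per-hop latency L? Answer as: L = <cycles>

L = 5

Δcyc across hop 0→1: 19 − 14 = 5.
Per-hop latency L = Δcyc = 5.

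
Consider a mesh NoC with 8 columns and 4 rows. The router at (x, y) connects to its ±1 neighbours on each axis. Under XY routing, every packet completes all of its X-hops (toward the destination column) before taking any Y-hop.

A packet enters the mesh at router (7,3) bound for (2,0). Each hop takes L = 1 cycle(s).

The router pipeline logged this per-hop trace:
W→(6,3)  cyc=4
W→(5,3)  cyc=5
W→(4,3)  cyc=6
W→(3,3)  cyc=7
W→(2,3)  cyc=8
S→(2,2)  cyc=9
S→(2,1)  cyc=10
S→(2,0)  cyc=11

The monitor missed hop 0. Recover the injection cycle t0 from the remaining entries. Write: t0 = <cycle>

At hop 1 the cycle is 4; in general cyc_k = t0 + kL.
t0 = cyc[1] − L = 4 − 1 = 3.

t0 = 3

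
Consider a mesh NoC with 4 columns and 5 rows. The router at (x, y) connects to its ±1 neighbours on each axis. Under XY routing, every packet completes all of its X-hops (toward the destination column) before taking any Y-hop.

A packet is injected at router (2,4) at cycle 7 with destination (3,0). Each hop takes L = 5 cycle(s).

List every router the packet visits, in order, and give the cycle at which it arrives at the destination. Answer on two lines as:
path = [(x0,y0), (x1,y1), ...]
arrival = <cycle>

path = [(2,4), (3,4), (3,3), (3,2), (3,1), (3,0)]
arrival = 32

src (2,4)  cyc=7
E→(3,4)  cyc=12
S→(3,3)  cyc=17
S→(3,2)  cyc=22
S→(3,1)  cyc=27
S→(3,0)  cyc=32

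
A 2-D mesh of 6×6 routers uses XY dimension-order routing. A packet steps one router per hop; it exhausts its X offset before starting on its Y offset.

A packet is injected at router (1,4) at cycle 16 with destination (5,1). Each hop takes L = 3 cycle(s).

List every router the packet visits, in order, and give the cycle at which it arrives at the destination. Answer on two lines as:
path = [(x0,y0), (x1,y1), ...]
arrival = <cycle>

src (1,4)  cyc=16
E→(2,4)  cyc=19
E→(3,4)  cyc=22
E→(4,4)  cyc=25
E→(5,4)  cyc=28
S→(5,3)  cyc=31
S→(5,2)  cyc=34
S→(5,1)  cyc=37

path = [(1,4), (2,4), (3,4), (4,4), (5,4), (5,3), (5,2), (5,1)]
arrival = 37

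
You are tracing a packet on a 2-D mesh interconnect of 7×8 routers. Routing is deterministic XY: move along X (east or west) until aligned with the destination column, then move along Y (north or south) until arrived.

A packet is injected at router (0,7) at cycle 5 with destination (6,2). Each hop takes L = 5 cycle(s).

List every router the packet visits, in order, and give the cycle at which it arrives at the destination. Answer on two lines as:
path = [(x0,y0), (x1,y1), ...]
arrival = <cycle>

src (0,7)  cyc=5
E→(1,7)  cyc=10
E→(2,7)  cyc=15
E→(3,7)  cyc=20
E→(4,7)  cyc=25
E→(5,7)  cyc=30
E→(6,7)  cyc=35
S→(6,6)  cyc=40
S→(6,5)  cyc=45
S→(6,4)  cyc=50
S→(6,3)  cyc=55
S→(6,2)  cyc=60

path = [(0,7), (1,7), (2,7), (3,7), (4,7), (5,7), (6,7), (6,6), (6,5), (6,4), (6,3), (6,2)]
arrival = 60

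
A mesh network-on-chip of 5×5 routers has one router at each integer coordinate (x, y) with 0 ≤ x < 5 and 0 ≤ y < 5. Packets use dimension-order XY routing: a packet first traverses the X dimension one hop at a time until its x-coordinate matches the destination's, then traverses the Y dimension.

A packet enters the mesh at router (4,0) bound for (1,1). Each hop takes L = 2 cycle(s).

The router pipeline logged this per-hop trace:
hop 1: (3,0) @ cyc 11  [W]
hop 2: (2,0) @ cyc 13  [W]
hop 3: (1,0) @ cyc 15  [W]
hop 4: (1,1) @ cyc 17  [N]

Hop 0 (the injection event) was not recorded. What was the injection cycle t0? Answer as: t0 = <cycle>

t0 = 9

At hop 1 the cycle is 11; in general cyc_k = t0 + kL.
t0 = cyc[1] − L = 11 − 2 = 9.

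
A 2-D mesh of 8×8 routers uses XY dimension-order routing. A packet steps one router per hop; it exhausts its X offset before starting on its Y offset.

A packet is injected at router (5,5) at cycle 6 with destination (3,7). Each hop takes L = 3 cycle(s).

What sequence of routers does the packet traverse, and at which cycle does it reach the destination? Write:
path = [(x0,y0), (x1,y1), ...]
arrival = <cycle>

hop 0: (5,5) @ cyc 6
hop 1: (4,5) @ cyc 9  [W]
hop 2: (3,5) @ cyc 12  [W]
hop 3: (3,6) @ cyc 15  [N]
hop 4: (3,7) @ cyc 18  [N]

path = [(5,5), (4,5), (3,5), (3,6), (3,7)]
arrival = 18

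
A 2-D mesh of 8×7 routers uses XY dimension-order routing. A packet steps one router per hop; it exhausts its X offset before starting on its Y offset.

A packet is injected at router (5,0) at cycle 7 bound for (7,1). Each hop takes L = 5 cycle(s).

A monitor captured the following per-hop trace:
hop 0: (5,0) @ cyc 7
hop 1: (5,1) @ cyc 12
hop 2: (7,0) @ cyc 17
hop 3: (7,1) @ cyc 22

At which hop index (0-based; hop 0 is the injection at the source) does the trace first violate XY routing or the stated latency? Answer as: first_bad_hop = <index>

first_bad_hop = 1

hop 1: step (+0,+1), +5 cyc — BAD: Y-move but x=5≠7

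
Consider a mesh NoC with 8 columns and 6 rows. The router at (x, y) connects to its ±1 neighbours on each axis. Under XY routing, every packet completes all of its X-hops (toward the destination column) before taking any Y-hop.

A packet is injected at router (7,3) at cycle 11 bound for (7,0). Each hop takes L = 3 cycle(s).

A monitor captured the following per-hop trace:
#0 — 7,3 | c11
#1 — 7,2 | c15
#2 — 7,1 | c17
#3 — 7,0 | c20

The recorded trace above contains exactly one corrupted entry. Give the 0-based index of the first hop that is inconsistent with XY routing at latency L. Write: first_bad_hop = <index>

first_bad_hop = 1

[1] (+0,-1) / 4c ⇒ BAD: Δcyc=4≠L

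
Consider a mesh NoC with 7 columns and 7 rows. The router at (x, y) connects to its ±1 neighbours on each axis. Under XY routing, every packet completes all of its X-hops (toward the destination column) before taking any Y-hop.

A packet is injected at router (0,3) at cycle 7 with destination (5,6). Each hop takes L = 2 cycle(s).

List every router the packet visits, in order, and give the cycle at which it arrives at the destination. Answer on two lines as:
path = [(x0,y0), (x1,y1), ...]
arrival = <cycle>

path = [(0,3), (1,3), (2,3), (3,3), (4,3), (5,3), (5,4), (5,5), (5,6)]
arrival = 23

t=7: at (0,3)
t=9: at (1,3) after E
t=11: at (2,3) after E
t=13: at (3,3) after E
t=15: at (4,3) after E
t=17: at (5,3) after E
t=19: at (5,4) after N
t=21: at (5,5) after N
t=23: at (5,6) after N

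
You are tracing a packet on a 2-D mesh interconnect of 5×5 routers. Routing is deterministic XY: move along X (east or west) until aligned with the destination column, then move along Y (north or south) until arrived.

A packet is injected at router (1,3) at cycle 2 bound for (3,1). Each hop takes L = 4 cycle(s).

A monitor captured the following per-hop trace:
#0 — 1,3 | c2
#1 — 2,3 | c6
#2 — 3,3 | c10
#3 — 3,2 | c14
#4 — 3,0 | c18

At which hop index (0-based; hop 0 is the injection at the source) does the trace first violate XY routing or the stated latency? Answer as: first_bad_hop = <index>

hop 1: step (+1,+0), +4 cyc — ok
hop 2: step (+1,+0), +4 cyc — ok
hop 3: step (+0,-1), +4 cyc — ok
hop 4: step (+0,-2), +4 cyc — BAD: non-unit step

first_bad_hop = 4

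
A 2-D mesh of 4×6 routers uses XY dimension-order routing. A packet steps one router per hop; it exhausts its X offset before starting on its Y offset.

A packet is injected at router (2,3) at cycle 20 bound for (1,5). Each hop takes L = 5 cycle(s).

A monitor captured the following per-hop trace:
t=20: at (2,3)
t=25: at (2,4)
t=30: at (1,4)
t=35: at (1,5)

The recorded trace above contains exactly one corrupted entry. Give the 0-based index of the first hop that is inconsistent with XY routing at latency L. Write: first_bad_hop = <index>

first_bad_hop = 1

check 1→ d=(0,1) cyc+5: BAD: Y-move but x=2≠1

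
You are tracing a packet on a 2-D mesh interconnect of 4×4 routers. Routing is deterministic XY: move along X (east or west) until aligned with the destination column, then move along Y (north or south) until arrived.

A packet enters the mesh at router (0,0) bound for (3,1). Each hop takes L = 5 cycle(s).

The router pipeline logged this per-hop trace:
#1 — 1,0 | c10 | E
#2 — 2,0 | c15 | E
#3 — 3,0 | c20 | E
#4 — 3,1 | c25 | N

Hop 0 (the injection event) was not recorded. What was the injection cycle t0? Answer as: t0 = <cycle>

Hop 1 reached at cycle 10; hop k is at t0 + k·L.
t0 = cyc[1] − L = 10 − 5 = 5.

t0 = 5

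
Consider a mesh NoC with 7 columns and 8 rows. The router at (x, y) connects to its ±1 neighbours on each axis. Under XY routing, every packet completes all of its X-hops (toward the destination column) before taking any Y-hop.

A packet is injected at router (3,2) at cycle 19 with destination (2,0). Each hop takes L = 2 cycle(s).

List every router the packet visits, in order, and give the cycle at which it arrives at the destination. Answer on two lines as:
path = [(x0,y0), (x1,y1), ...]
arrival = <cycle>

path = [(3,2), (2,2), (2,1), (2,0)]
arrival = 25

t=19: at (3,2)
t=21: at (2,2) after W
t=23: at (2,1) after S
t=25: at (2,0) after S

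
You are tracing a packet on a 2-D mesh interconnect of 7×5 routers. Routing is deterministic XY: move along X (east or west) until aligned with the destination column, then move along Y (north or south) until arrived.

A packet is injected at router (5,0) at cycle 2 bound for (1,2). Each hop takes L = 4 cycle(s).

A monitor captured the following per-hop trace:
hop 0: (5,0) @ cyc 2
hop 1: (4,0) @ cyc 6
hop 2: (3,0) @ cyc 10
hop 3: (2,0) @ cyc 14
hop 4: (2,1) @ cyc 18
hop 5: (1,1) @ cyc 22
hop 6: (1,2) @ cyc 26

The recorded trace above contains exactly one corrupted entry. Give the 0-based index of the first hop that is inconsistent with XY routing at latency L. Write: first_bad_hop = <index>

  1: Δx=-1 Δy=+0 Δt=4 [ok]
  2: Δx=-1 Δy=+0 Δt=4 [ok]
  3: Δx=-1 Δy=+0 Δt=4 [ok]
  4: Δx=+0 Δy=+1 Δt=4 [BAD: Y-move but x=2≠1]

first_bad_hop = 4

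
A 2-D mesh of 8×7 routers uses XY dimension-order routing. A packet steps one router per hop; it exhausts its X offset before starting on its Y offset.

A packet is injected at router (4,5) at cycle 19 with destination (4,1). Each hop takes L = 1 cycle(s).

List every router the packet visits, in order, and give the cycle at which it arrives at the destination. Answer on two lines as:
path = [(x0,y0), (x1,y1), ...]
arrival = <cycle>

path = [(4,5), (4,4), (4,3), (4,2), (4,1)]
arrival = 23

src (4,5)  cyc=19
S→(4,4)  cyc=20
S→(4,3)  cyc=21
S→(4,2)  cyc=22
S→(4,1)  cyc=23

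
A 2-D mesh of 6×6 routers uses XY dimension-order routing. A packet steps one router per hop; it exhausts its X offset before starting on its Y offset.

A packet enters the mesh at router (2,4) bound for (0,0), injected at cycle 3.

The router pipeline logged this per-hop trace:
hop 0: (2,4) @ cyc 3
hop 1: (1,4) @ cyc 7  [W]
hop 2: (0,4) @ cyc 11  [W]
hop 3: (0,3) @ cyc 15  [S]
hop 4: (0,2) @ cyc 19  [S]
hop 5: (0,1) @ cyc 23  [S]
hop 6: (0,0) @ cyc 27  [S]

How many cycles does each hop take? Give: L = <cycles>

L = 4

cyc[1] − cyc[0] = 7 − 3 = 4.
That increment is L by definition: L = 4.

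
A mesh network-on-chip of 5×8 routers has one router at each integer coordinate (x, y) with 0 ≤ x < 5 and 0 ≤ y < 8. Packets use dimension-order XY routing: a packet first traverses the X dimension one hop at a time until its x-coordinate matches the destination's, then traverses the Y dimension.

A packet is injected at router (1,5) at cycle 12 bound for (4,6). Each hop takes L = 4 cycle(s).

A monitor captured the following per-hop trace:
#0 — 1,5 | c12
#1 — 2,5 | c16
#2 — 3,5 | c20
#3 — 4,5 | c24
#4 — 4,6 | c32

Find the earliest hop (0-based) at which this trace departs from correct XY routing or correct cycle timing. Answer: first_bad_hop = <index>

first_bad_hop = 4

  1: Δx=+1 Δy=+0 Δt=4 [ok]
  2: Δx=+1 Δy=+0 Δt=4 [ok]
  3: Δx=+1 Δy=+0 Δt=4 [ok]
  4: Δx=+0 Δy=+1 Δt=8 [BAD: Δcyc=8≠L]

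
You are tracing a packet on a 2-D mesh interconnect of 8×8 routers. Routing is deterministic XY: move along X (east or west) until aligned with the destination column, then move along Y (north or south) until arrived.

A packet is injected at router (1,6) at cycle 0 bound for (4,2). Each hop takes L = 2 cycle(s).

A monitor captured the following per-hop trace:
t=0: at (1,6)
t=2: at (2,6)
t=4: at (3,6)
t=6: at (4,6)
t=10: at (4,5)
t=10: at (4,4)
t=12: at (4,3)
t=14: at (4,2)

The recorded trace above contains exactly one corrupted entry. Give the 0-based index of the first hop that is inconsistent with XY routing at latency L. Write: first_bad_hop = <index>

first_bad_hop = 4

  1: Δx=+1 Δy=+0 Δt=2 [ok]
  2: Δx=+1 Δy=+0 Δt=2 [ok]
  3: Δx=+1 Δy=+0 Δt=2 [ok]
  4: Δx=+0 Δy=-1 Δt=4 [BAD: Δcyc=4≠L]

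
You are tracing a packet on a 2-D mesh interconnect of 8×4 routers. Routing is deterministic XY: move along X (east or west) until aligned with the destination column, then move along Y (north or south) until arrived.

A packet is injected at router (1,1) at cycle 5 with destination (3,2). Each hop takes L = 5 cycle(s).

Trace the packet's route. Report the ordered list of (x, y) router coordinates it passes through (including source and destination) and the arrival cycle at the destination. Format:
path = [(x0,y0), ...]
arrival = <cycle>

path = [(1,1), (2,1), (3,1), (3,2)]
arrival = 20

  0. router=(1,1) cycle=5 (inject)
  1. router=(2,1) cycle=10 dir=E
  2. router=(3,1) cycle=15 dir=E
  3. router=(3,2) cycle=20 dir=N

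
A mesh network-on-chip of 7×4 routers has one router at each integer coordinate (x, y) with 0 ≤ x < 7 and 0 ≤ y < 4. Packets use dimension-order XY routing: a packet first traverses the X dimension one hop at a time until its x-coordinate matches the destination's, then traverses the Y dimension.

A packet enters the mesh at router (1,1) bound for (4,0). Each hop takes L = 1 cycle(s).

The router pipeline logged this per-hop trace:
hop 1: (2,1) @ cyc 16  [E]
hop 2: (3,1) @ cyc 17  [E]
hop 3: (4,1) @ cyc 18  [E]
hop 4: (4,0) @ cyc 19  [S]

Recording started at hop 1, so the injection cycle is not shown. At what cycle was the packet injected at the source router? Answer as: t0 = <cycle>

The first recorded entry is hop 1 at cycle 16.
So t0 = 16 − 1·1 = 15.

t0 = 15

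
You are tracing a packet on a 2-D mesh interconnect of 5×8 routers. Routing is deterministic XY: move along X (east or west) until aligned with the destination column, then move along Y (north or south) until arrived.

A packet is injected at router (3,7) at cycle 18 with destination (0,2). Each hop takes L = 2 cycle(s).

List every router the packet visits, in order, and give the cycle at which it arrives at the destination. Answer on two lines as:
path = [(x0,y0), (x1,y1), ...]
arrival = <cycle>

path = [(3,7), (2,7), (1,7), (0,7), (0,6), (0,5), (0,4), (0,3), (0,2)]
arrival = 34

t=18: at (3,7)
t=20: at (2,7) after W
t=22: at (1,7) after W
t=24: at (0,7) after W
t=26: at (0,6) after S
t=28: at (0,5) after S
t=30: at (0,4) after S
t=32: at (0,3) after S
t=34: at (0,2) after S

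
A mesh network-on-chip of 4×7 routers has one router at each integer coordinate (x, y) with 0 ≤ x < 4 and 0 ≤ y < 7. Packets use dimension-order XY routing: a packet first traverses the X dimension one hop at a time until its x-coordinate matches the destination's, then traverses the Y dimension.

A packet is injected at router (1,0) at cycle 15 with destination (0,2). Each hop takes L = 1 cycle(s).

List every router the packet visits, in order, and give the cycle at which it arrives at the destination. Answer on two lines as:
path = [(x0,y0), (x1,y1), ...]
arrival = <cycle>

path = [(1,0), (0,0), (0,1), (0,2)]
arrival = 18

  0. router=(1,0) cycle=15 (inject)
  1. router=(0,0) cycle=16 dir=W
  2. router=(0,1) cycle=17 dir=N
  3. router=(0,2) cycle=18 dir=N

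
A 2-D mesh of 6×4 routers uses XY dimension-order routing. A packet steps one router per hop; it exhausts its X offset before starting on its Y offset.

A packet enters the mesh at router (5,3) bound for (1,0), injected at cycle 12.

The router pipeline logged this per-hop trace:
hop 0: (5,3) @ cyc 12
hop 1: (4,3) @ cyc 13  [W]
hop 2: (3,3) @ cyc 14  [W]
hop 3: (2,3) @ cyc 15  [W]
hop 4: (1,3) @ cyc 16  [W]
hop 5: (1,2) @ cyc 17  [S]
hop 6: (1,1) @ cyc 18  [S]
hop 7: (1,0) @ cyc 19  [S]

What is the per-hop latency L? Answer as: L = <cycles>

cyc[1] − cyc[0] = 13 − 12 = 1.
One hop costs L cycles, so L = 1.

L = 1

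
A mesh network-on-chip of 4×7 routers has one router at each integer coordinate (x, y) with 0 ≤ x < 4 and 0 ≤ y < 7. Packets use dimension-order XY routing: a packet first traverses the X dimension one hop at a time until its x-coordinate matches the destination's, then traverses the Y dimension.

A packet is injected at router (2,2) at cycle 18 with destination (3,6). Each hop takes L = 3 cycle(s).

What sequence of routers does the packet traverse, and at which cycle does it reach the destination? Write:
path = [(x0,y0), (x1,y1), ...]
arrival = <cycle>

path = [(2,2), (3,2), (3,3), (3,4), (3,5), (3,6)]
arrival = 33

[0] x=2 y=2 t=18
[1] x=3 y=2 t=21 →E
[2] x=3 y=3 t=24 →N
[3] x=3 y=4 t=27 →N
[4] x=3 y=5 t=30 →N
[5] x=3 y=6 t=33 →N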